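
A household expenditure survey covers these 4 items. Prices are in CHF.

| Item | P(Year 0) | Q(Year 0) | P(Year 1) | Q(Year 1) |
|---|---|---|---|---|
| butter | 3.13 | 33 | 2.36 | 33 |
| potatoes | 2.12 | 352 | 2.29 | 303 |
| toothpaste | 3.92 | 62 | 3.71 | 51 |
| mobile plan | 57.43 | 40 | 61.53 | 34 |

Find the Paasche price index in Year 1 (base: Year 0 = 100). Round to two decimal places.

Paasche price index uses current-period quantities as weights.
ΣP(Year 1)·Q(Year 1) = 2.36×33 + 2.29×303 + 3.71×51 + 61.53×34 = 77.88 + 693.87 + 189.21 + 2092.02 = 3052.98
ΣP(Year 0)·Q(Year 1) = 3.13×33 + 2.12×303 + 3.92×51 + 57.43×34 = 103.29 + 642.36 + 199.92 + 1952.62 = 2898.19
Index = 3052.98 / 2898.19 × 100 = 105.3409

105.34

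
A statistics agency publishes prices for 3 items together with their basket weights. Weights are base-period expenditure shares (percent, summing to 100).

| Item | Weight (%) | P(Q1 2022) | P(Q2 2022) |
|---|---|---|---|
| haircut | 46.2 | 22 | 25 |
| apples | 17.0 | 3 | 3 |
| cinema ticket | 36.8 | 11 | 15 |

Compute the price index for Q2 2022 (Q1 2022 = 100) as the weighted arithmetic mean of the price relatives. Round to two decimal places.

haircut: 46.2 × (25/22) = 46.2 × 1.136364 = 52.5000
apples: 17.0 × (3/3) = 17.0 × 1.000000 = 17.0000
cinema ticket: 36.8 × (15/11) = 36.8 × 1.363636 = 50.1818
Index = Σ wᵢ·(p₁ᵢ/p₀ᵢ) = 52.5000 + 17.0000 + 50.1818 = 119.6818

119.68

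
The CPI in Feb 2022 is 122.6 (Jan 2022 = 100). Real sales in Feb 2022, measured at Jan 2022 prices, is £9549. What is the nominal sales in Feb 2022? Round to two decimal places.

Nominal = Real × (Index/100) = 9549 × (122.6/100)
        = 9549 × 1.226 = 11707.0740

11707.07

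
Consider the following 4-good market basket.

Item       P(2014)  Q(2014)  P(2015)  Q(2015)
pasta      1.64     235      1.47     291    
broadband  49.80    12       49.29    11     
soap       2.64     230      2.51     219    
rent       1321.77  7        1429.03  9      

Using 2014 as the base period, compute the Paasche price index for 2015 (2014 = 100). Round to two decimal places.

Paasche price index uses current-period quantities as weights.
ΣP(2015)·Q(2015) = 1.47×291 + 49.29×11 + 2.51×219 + 1429.03×9 = 427.77 + 542.19 + 549.69 + 12861.27 = 14380.92
ΣP(2014)·Q(2015) = 1.64×291 + 49.80×11 + 2.64×219 + 1321.77×9 = 477.24 + 547.8 + 578.16 + 11895.93 = 13499.13
Index = 14380.92 / 13499.13 × 100 = 106.5322

106.53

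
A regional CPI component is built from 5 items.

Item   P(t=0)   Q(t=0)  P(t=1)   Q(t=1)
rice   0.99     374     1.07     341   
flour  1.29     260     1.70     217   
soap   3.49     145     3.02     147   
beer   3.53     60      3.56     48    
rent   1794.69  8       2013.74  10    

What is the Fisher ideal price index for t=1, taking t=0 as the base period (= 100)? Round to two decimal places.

Laspeyres component (base-period weights):
ΣP(t=1)Q(t=0) = 1.07×374 + 1.70×260 + 3.02×145 + 3.56×60 + 2013.74×8 = 400.18 + 442 + 437.9 + 213.6 + 16109.92 = 17603.6
ΣP(t=0)Q(t=0) = 0.99×374 + 1.29×260 + 3.49×145 + 3.53×60 + 1794.69×8 = 370.26 + 335.4 + 506.05 + 211.8 + 14357.52 = 15781.03
L = 17603.6 / 15781.03 × 100 = 111.5491
Paasche component (current-period weights):
ΣP(t=1)Q(t=1) = 1.07×341 + 1.70×217 + 3.02×147 + 3.56×48 + 2013.74×10 = 364.87 + 368.9 + 443.94 + 170.88 + 20137.4 = 21485.99
ΣP(t=0)Q(t=1) = 0.99×341 + 1.29×217 + 3.49×147 + 3.53×48 + 1794.69×10 = 337.59 + 279.93 + 513.03 + 169.44 + 17946.9 = 19246.89
P = 21485.99 / 19246.89 × 100 = 111.6336
Fisher = √(L × P) = √(111.5491 × 111.6336) = 111.5913

111.59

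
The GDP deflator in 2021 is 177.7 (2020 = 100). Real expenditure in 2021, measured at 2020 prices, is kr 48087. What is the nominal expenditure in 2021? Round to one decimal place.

85450.6

Nominal = Real × (Index/100) = 48087 × (177.7/100)
        = 48087 × 1.777 = 85450.5990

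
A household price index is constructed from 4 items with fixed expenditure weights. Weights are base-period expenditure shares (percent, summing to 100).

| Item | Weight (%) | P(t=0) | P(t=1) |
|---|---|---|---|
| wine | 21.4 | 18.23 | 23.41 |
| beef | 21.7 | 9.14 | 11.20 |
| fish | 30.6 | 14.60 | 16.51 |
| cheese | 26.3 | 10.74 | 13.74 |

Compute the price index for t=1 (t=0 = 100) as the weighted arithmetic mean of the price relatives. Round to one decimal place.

122.3

wine: 21.4 × (23.41/18.23) = 21.4 × 1.284147 = 27.4807
beef: 21.7 × (11.20/9.14) = 21.7 × 1.225383 = 26.5908
fish: 30.6 × (16.51/14.60) = 30.6 × 1.130822 = 34.6032
cheese: 26.3 × (13.74/10.74) = 26.3 × 1.279330 = 33.6464
Index = Σ wᵢ·(p₁ᵢ/p₀ᵢ) = 27.4807 + 26.5908 + 34.6032 + 33.6464 = 122.3211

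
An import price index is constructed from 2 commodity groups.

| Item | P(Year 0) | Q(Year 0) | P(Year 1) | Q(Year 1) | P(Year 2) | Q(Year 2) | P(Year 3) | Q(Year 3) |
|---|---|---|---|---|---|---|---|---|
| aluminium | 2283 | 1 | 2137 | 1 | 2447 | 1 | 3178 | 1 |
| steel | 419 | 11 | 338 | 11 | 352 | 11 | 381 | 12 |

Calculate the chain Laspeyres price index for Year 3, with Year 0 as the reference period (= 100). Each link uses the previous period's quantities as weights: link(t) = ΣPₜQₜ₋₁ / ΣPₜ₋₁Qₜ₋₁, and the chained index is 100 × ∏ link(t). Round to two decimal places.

Link Year 0→Year 1:
ΣP(Year 1)Q(Year 0) = 2137×1 + 338×11 = 2137 + 3718 = 5855
ΣP(Year 0)Q(Year 0) = 2283×1 + 419×11 = 2283 + 4609 = 6892
link = 5855/6892 = 0.849536
Link Year 1→Year 2:
ΣP(Year 2)Q(Year 1) = 2447×1 + 352×11 = 2447 + 3872 = 6319
ΣP(Year 1)Q(Year 1) = 2137×1 + 338×11 = 2137 + 3718 = 5855
link = 6319/5855 = 1.079249
Link Year 2→Year 3:
ΣP(Year 3)Q(Year 2) = 3178×1 + 381×11 = 3178 + 4191 = 7369
ΣP(Year 2)Q(Year 2) = 2447×1 + 352×11 = 2447 + 3872 = 6319
link = 7369/6319 = 1.166166
Chained index = 100 × 0.849536 × 1.079249 × 1.166166 = 106.9211

106.92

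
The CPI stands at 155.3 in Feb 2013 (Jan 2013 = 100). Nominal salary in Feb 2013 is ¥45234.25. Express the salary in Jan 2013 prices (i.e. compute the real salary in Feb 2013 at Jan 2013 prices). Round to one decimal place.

Real = Nominal ÷ (Index/100) = 45234.25 ÷ (155.3/100)
     = 45234.25 ÷ 1.553 = 29127.0122

29127.0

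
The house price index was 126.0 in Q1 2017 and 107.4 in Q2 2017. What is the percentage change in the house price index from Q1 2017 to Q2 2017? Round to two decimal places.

Change = (107.4 − 126.0) / 126.0 × 100
       = -18.6 / 126.0 × 100 = -14.7619%

-14.76%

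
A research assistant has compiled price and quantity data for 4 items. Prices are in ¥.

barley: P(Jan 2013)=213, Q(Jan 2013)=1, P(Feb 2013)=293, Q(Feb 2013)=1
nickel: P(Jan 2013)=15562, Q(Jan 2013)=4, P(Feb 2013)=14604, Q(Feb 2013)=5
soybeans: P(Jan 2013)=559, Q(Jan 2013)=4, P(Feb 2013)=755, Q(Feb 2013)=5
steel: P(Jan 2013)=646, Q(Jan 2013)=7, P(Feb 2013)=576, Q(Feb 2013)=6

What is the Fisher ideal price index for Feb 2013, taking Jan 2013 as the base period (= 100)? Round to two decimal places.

95.05

Laspeyres component (base-period weights):
ΣP(Feb 2013)Q(Jan 2013) = 293×1 + 14604×4 + 755×4 + 576×7 = 293 + 58416 + 3020 + 4032 = 65761
ΣP(Jan 2013)Q(Jan 2013) = 213×1 + 15562×4 + 559×4 + 646×7 = 213 + 62248 + 2236 + 4522 = 69219
L = 65761 / 69219 × 100 = 95.0043
Paasche component (current-period weights):
ΣP(Feb 2013)Q(Feb 2013) = 293×1 + 14604×5 + 755×5 + 576×6 = 293 + 73020 + 3775 + 3456 = 80544
ΣP(Jan 2013)Q(Feb 2013) = 213×1 + 15562×5 + 559×5 + 646×6 = 213 + 77810 + 2795 + 3876 = 84694
P = 80544 / 84694 × 100 = 95.1000
Fisher = √(L × P) = √(95.0043 × 95.1000) = 95.0521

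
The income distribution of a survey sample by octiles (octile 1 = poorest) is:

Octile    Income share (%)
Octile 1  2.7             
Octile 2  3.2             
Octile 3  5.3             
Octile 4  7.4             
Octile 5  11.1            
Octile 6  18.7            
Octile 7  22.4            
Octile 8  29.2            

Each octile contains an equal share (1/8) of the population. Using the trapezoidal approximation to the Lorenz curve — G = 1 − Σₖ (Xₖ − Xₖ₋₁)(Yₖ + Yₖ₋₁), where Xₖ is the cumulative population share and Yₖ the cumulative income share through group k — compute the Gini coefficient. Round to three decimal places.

0.407

Cumulative income shares Yₖ: 0.0270, 0.0590, 0.1120, 0.1860, 0.2970, 0.4840, 0.7080, 1.0000
Σ (Xₖ−Xₖ₋₁)(Yₖ+Yₖ₋₁) = (1/8)(0.0270+0.0000) + (1/8)(0.0590+0.0270) + (1/8)(0.1120+0.0590) + (1/8)(0.1860+0.1120) + (1/8)(0.2970+0.1860) + (1/8)(0.4840+0.2970) + (1/8)(0.7080+0.4840) + (1/8)(1.0000+0.7080)
  = 0.0034 + 0.0108 + 0.0214 + 0.0372 + 0.0604 + 0.0976 + 0.1490 + 0.2135 = 0.5932
G = 1 − 0.5932 = 0.4068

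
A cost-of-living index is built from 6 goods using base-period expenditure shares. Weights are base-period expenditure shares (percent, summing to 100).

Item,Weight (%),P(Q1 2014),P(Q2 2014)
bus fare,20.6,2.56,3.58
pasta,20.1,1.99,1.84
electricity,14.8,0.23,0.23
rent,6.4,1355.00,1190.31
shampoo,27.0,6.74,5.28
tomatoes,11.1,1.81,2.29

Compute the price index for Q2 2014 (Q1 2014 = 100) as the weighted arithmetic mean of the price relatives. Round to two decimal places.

bus fare: 20.6 × (3.58/2.56) = 20.6 × 1.398438 = 28.8078
pasta: 20.1 × (1.84/1.99) = 20.1 × 0.924623 = 18.5849
electricity: 14.8 × (0.23/0.23) = 14.8 × 1.000000 = 14.8000
rent: 6.4 × (1190.31/1355.00) = 6.4 × 0.878458 = 5.6221
shampoo: 27.0 × (5.28/6.74) = 27.0 × 0.783383 = 21.1513
tomatoes: 11.1 × (2.29/1.81) = 11.1 × 1.265193 = 14.0436
Index = Σ wᵢ·(p₁ᵢ/p₀ᵢ) = 28.8078 + 18.5849 + 14.8000 + 5.6221 + 21.1513 + 14.0436 = 103.0098

103.01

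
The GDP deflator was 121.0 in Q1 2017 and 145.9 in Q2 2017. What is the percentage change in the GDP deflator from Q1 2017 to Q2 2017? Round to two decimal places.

Change = (145.9 − 121.0) / 121.0 × 100
       = 24.9 / 121.0 × 100 = 20.5785%

20.58%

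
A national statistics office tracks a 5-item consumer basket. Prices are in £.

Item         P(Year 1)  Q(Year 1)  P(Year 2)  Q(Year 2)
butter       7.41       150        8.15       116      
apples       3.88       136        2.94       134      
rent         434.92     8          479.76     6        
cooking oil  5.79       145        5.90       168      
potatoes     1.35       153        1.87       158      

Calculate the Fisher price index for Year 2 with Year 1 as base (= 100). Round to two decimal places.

106.73

Laspeyres component (base-period weights):
ΣP(Year 2)Q(Year 1) = 8.15×150 + 2.94×136 + 479.76×8 + 5.90×145 + 1.87×153 = 1222.5 + 399.84 + 3838.08 + 855.5 + 286.11 = 6602.03
ΣP(Year 1)Q(Year 1) = 7.41×150 + 3.88×136 + 434.92×8 + 5.79×145 + 1.35×153 = 1111.5 + 527.68 + 3479.36 + 839.55 + 206.55 = 6164.64
L = 6602.03 / 6164.64 × 100 = 107.0951
Paasche component (current-period weights):
ΣP(Year 2)Q(Year 2) = 8.15×116 + 2.94×134 + 479.76×6 + 5.90×168 + 1.87×158 = 945.4 + 393.96 + 2878.56 + 991.2 + 295.46 = 5504.58
ΣP(Year 1)Q(Year 2) = 7.41×116 + 3.88×134 + 434.92×6 + 5.79×168 + 1.35×158 = 859.56 + 519.92 + 2609.52 + 972.72 + 213.3 = 5175.02
P = 5504.58 / 5175.02 × 100 = 106.3683
Fisher = √(L × P) = √(107.0951 × 106.3683) = 106.7311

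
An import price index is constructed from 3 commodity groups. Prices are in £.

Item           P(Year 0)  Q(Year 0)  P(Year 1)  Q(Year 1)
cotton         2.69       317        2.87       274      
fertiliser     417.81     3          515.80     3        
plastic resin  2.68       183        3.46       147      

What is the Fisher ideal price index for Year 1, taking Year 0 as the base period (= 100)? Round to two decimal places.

Laspeyres component (base-period weights):
ΣP(Year 1)Q(Year 0) = 2.87×317 + 515.80×3 + 3.46×183 = 909.79 + 1547.4 + 633.18 = 3090.37
ΣP(Year 0)Q(Year 0) = 2.69×317 + 417.81×3 + 2.68×183 = 852.73 + 1253.43 + 490.44 = 2596.6
L = 3090.37 / 2596.6 × 100 = 119.0160
Paasche component (current-period weights):
ΣP(Year 1)Q(Year 1) = 2.87×274 + 515.80×3 + 3.46×147 = 786.38 + 1547.4 + 508.62 = 2842.4
ΣP(Year 0)Q(Year 1) = 2.69×274 + 417.81×3 + 2.68×147 = 737.06 + 1253.43 + 393.96 = 2384.45
P = 2842.4 / 2384.45 × 100 = 119.2057
Fisher = √(L × P) = √(119.0160 × 119.2057) = 119.1108

119.11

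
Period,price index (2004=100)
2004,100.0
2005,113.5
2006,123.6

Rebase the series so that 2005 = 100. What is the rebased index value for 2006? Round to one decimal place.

108.9

Rebased(2006) = 123.6 / 113.5 × 100 = 108.8987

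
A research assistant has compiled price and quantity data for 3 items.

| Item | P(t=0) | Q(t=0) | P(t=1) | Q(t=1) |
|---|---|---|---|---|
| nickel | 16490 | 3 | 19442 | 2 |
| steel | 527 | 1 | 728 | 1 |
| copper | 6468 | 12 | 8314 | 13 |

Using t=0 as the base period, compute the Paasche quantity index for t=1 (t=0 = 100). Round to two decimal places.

Paasche quantity index uses current-period prices as weights.
ΣP(t=1)·Q(t=1) = 19442×2 + 728×1 + 8314×13 = 38884 + 728 + 108082 = 147694
ΣP(t=1)·Q(t=0) = 19442×3 + 728×1 + 8314×12 = 58326 + 728 + 99768 = 158822
Index = 147694 / 158822 × 100 = 92.9934

92.99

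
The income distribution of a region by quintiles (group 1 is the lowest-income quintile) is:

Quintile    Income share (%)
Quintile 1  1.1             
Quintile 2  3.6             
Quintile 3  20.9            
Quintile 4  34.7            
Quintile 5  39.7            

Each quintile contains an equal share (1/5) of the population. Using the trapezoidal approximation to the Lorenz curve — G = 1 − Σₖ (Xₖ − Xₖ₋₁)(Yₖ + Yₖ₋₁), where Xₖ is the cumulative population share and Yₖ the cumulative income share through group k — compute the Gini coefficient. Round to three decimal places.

Cumulative income shares Yₖ: 0.0110, 0.0470, 0.2560, 0.6030, 1.0000
Σ (Xₖ−Xₖ₋₁)(Yₖ+Yₖ₋₁) = (1/5)(0.0110+0.0000) + (1/5)(0.0470+0.0110) + (1/5)(0.2560+0.0470) + (1/5)(0.6030+0.2560) + (1/5)(1.0000+0.6030)
  = 0.0022 + 0.0116 + 0.0606 + 0.1718 + 0.3206 = 0.5668
G = 1 − 0.5668 = 0.4332

0.433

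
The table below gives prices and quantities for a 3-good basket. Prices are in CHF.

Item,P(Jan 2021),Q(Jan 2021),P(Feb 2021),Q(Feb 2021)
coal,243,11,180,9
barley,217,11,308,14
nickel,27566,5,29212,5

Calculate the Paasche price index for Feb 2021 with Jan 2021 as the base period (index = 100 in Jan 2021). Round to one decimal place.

Paasche price index uses current-period quantities as weights.
ΣP(Feb 2021)·Q(Feb 2021) = 180×9 + 308×14 + 29212×5 = 1620 + 4312 + 146060 = 151992
ΣP(Jan 2021)·Q(Feb 2021) = 243×9 + 217×14 + 27566×5 = 2187 + 3038 + 137830 = 143055
Index = 151992 / 143055 × 100 = 106.2472

106.2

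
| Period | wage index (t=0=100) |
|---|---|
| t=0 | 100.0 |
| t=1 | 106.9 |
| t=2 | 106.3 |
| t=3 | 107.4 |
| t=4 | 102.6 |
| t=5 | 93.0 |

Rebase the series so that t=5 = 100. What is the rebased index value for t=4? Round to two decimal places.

Rebased(t=4) = 102.6 / 93.0 × 100 = 110.3226

110.32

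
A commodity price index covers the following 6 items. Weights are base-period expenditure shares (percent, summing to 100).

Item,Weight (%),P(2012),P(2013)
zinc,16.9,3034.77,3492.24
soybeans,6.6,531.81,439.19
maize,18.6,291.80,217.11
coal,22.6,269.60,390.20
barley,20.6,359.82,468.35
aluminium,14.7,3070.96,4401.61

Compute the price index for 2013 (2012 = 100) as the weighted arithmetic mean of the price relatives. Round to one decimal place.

zinc: 16.9 × (3492.24/3034.77) = 16.9 × 1.150743 = 19.4476
soybeans: 6.6 × (439.19/531.81) = 6.6 × 0.825840 = 5.4505
maize: 18.6 × (217.11/291.80) = 18.6 × 0.744037 = 13.8391
coal: 22.6 × (390.20/269.60) = 22.6 × 1.447329 = 32.7096
barley: 20.6 × (468.35/359.82) = 20.6 × 1.301623 = 26.8134
aluminium: 14.7 × (4401.61/3070.96) = 14.7 × 1.433301 = 21.0695
Index = Σ wᵢ·(p₁ᵢ/p₀ᵢ) = 19.4476 + 5.4505 + 13.8391 + 32.7096 + 26.8134 + 21.0695 = 119.3298

119.3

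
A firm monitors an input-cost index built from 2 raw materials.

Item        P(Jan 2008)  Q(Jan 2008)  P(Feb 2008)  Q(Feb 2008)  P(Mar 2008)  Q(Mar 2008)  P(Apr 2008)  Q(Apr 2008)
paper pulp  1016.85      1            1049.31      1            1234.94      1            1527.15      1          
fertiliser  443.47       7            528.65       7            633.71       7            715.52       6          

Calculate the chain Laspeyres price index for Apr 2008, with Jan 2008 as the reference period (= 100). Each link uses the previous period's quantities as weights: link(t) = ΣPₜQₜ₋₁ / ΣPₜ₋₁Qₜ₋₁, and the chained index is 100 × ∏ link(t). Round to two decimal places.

158.59

Link Jan 2008→Feb 2008:
ΣP(Feb 2008)Q(Jan 2008) = 1049.31×1 + 528.65×7 = 1049.31 + 3700.55 = 4749.86
ΣP(Jan 2008)Q(Jan 2008) = 1016.85×1 + 443.47×7 = 1016.85 + 3104.29 = 4121.14
link = 4749.86/4121.14 = 1.152560
Link Feb 2008→Mar 2008:
ΣP(Mar 2008)Q(Feb 2008) = 1234.94×1 + 633.71×7 = 1234.94 + 4435.97 = 5670.91
ΣP(Feb 2008)Q(Feb 2008) = 1049.31×1 + 528.65×7 = 1049.31 + 3700.55 = 4749.86
link = 5670.91/4749.86 = 1.193911
Link Mar 2008→Apr 2008:
ΣP(Apr 2008)Q(Mar 2008) = 1527.15×1 + 715.52×7 = 1527.15 + 5008.64 = 6535.79
ΣP(Mar 2008)Q(Mar 2008) = 1234.94×1 + 633.71×7 = 1234.94 + 4435.97 = 5670.91
link = 6535.79/5670.91 = 1.152512
Chained index = 100 × 1.152560 × 1.193911 × 1.152512 = 158.5918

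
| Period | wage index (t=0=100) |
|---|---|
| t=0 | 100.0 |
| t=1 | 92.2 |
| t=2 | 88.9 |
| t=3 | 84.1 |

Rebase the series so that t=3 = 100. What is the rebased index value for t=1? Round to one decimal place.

Rebased(t=1) = 92.2 / 84.1 × 100 = 109.6314

109.6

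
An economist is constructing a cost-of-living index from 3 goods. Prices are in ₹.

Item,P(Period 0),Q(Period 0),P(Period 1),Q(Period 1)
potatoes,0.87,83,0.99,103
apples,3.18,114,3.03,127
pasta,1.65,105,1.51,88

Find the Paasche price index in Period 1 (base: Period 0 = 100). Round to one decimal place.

Paasche price index uses current-period quantities as weights.
ΣP(Period 1)·Q(Period 1) = 0.99×103 + 3.03×127 + 1.51×88 = 101.97 + 384.81 + 132.88 = 619.66
ΣP(Period 0)·Q(Period 1) = 0.87×103 + 3.18×127 + 1.65×88 = 89.61 + 403.86 + 145.2 = 638.67
Index = 619.66 / 638.67 × 100 = 97.0235

97.0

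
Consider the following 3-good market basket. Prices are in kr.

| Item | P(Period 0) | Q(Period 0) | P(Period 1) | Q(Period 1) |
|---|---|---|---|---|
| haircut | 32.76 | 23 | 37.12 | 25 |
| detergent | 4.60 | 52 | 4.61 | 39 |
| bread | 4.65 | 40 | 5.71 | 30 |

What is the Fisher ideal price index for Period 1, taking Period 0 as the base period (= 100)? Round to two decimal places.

112.28

Laspeyres component (base-period weights):
ΣP(Period 1)Q(Period 0) = 37.12×23 + 4.61×52 + 5.71×40 = 853.76 + 239.72 + 228.4 = 1321.88
ΣP(Period 0)Q(Period 0) = 32.76×23 + 4.60×52 + 4.65×40 = 753.48 + 239.2 + 186 = 1178.68
L = 1321.88 / 1178.68 × 100 = 112.1492
Paasche component (current-period weights):
ΣP(Period 1)Q(Period 1) = 37.12×25 + 4.61×39 + 5.71×30 = 928 + 179.79 + 171.3 = 1279.09
ΣP(Period 0)Q(Period 1) = 32.76×25 + 4.60×39 + 4.65×30 = 819 + 179.4 + 139.5 = 1137.9
P = 1279.09 / 1137.9 × 100 = 112.4079
Fisher = √(L × P) = √(112.1492 × 112.4079) = 112.2785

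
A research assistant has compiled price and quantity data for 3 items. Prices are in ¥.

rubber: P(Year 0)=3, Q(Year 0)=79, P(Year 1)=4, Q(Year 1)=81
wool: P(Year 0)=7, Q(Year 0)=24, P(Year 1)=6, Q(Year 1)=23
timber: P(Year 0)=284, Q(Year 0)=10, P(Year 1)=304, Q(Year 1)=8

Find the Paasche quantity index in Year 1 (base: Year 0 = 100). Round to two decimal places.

Paasche quantity index uses current-period prices as weights.
ΣP(Year 1)·Q(Year 1) = 4×81 + 6×23 + 304×8 = 324 + 138 + 2432 = 2894
ΣP(Year 1)·Q(Year 0) = 4×79 + 6×24 + 304×10 = 316 + 144 + 3040 = 3500
Index = 2894 / 3500 × 100 = 82.6857

82.69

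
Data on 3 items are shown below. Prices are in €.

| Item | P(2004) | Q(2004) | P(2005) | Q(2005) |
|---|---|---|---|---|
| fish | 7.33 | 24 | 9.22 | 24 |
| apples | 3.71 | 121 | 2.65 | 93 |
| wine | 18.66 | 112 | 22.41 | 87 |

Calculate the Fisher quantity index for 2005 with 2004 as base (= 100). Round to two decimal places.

79.10

Laspeyres component (base-period weights):
ΣP(2004)Q(2005) = 7.33×24 + 3.71×93 + 18.66×87 = 175.92 + 345.03 + 1623.42 = 2144.37
ΣP(2004)Q(2004) = 7.33×24 + 3.71×121 + 18.66×112 = 175.92 + 448.91 + 2089.92 = 2714.75
L = 2144.37 / 2714.75 × 100 = 78.9896
Paasche component (current-period weights):
ΣP(2005)Q(2005) = 9.22×24 + 2.65×93 + 22.41×87 = 221.28 + 246.45 + 1949.67 = 2417.4
ΣP(2005)Q(2004) = 9.22×24 + 2.65×121 + 22.41×112 = 221.28 + 320.65 + 2509.92 = 3051.85
P = 2417.4 / 3051.85 × 100 = 79.2110
Fisher = √(L × P) = √(78.9896 × 79.2110) = 79.1002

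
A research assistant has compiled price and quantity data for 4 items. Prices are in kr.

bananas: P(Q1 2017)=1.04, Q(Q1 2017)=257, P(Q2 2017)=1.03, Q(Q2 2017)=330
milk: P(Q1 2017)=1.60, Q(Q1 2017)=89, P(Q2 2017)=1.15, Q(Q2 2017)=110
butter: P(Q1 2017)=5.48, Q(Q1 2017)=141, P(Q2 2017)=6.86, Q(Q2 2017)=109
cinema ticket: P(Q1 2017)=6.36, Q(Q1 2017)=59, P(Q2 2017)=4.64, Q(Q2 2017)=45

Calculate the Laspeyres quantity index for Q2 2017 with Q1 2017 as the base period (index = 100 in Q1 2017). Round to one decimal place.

Laspeyres quantity index uses base-period prices as weights.
ΣP(Q1 2017)·Q(Q2 2017) = 1.04×330 + 1.60×110 + 5.48×109 + 6.36×45 = 343.2 + 176 + 597.32 + 286.2 = 1402.72
ΣP(Q1 2017)·Q(Q1 2017) = 1.04×257 + 1.60×89 + 5.48×141 + 6.36×59 = 267.28 + 142.4 + 772.68 + 375.24 = 1557.6
Index = 1402.72 / 1557.6 × 100 = 90.0565

90.1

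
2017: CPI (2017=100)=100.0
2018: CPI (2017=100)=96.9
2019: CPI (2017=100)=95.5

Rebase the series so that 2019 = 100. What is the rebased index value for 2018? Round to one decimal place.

Rebased(2018) = 96.9 / 95.5 × 100 = 101.4660

101.5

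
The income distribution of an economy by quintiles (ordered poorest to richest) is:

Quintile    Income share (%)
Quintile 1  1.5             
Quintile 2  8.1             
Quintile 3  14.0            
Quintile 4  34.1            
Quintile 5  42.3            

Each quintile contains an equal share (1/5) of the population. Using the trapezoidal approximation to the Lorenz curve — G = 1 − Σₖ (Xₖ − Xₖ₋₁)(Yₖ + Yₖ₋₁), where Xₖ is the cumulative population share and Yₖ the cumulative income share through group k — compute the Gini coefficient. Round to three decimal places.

Cumulative income shares Yₖ: 0.0150, 0.0960, 0.2360, 0.5770, 1.0000
Σ (Xₖ−Xₖ₋₁)(Yₖ+Yₖ₋₁) = (1/5)(0.0150+0.0000) + (1/5)(0.0960+0.0150) + (1/5)(0.2360+0.0960) + (1/5)(0.5770+0.2360) + (1/5)(1.0000+0.5770)
  = 0.0030 + 0.0222 + 0.0664 + 0.1626 + 0.3154 = 0.5696
G = 1 − 0.5696 = 0.4304

0.430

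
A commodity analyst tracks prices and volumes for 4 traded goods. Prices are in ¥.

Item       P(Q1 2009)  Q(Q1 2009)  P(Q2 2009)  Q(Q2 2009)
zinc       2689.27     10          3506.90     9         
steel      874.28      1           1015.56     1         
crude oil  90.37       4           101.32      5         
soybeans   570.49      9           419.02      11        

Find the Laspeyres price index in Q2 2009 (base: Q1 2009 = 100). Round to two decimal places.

Laspeyres price index uses base-period quantities as weights.
ΣP(Q2 2009)·Q(Q1 2009) = 3506.90×10 + 1015.56×1 + 101.32×4 + 419.02×9 = 35069 + 1015.56 + 405.28 + 3771.18 = 40261.02
ΣP(Q1 2009)·Q(Q1 2009) = 2689.27×10 + 874.28×1 + 90.37×4 + 570.49×9 = 26892.7 + 874.28 + 361.48 + 5134.41 = 33262.87
Index = 40261.02 / 33262.87 × 100 = 121.0389

121.04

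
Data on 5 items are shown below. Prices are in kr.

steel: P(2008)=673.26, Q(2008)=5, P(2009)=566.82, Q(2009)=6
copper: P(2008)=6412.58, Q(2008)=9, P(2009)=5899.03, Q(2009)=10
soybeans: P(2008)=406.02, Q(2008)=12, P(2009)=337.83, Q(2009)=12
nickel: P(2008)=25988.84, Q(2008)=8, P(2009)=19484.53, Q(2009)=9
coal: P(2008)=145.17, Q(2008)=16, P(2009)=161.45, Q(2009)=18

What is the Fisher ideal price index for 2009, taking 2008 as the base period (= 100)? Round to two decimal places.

Laspeyres component (base-period weights):
ΣP(2009)Q(2008) = 566.82×5 + 5899.03×9 + 337.83×12 + 19484.53×8 + 161.45×16 = 2834.1 + 53091.27 + 4053.96 + 155876.24 + 2583.2 = 218438.77
ΣP(2008)Q(2008) = 673.26×5 + 6412.58×9 + 406.02×12 + 25988.84×8 + 145.17×16 = 3366.3 + 57713.22 + 4872.24 + 207910.72 + 2322.72 = 276185.2
L = 218438.77 / 276185.2 × 100 = 79.0914
Paasche component (current-period weights):
ΣP(2009)Q(2009) = 566.82×6 + 5899.03×10 + 337.83×12 + 19484.53×9 + 161.45×18 = 3400.92 + 58990.3 + 4053.96 + 175360.77 + 2906.1 = 244712.05
ΣP(2008)Q(2009) = 673.26×6 + 6412.58×10 + 406.02×12 + 25988.84×9 + 145.17×18 = 4039.56 + 64125.8 + 4872.24 + 233899.56 + 2613.06 = 309550.22
P = 244712.05 / 309550.22 × 100 = 79.0541
Fisher = √(L × P) = √(79.0914 × 79.0541) = 79.0727

79.07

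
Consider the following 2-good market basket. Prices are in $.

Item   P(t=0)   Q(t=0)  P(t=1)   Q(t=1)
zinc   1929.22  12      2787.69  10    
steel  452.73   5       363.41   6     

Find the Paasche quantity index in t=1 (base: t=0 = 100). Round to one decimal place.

Paasche quantity index uses current-period prices as weights.
ΣP(t=1)·Q(t=1) = 2787.69×10 + 363.41×6 = 27876.9 + 2180.46 = 30057.36
ΣP(t=1)·Q(t=0) = 2787.69×12 + 363.41×5 = 33452.28 + 1817.05 = 35269.33
Index = 30057.36 / 35269.33 × 100 = 85.2224

85.2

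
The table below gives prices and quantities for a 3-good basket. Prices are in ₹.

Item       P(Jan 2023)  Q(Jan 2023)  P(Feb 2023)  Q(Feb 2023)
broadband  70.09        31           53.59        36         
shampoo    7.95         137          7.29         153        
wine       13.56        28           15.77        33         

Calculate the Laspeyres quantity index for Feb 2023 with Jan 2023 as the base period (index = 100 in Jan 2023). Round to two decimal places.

114.98

Laspeyres quantity index uses base-period prices as weights.
ΣP(Jan 2023)·Q(Feb 2023) = 70.09×36 + 7.95×153 + 13.56×33 = 2523.24 + 1216.35 + 447.48 = 4187.07
ΣP(Jan 2023)·Q(Jan 2023) = 70.09×31 + 7.95×137 + 13.56×28 = 2172.79 + 1089.15 + 379.68 = 3641.62
Index = 4187.07 / 3641.62 × 100 = 114.9782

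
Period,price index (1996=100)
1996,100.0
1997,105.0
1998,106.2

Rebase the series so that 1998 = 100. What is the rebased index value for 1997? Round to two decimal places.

98.87

Rebased(1997) = 105.0 / 106.2 × 100 = 98.8701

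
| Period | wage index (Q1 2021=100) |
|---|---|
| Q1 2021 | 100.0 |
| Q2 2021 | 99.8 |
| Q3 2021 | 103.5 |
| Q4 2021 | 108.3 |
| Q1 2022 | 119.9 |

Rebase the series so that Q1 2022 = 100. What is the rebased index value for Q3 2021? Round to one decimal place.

Rebased(Q3 2021) = 103.5 / 119.9 × 100 = 86.3219

86.3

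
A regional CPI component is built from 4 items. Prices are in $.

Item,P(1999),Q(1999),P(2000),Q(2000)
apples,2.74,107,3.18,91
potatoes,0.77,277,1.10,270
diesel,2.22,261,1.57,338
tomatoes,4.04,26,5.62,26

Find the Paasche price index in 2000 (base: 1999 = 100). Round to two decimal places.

96.23

Paasche price index uses current-period quantities as weights.
ΣP(2000)·Q(2000) = 3.18×91 + 1.10×270 + 1.57×338 + 5.62×26 = 289.38 + 297 + 530.66 + 146.12 = 1263.16
ΣP(1999)·Q(2000) = 2.74×91 + 0.77×270 + 2.22×338 + 4.04×26 = 249.34 + 207.9 + 750.36 + 105.04 = 1312.64
Index = 1263.16 / 1312.64 × 100 = 96.2305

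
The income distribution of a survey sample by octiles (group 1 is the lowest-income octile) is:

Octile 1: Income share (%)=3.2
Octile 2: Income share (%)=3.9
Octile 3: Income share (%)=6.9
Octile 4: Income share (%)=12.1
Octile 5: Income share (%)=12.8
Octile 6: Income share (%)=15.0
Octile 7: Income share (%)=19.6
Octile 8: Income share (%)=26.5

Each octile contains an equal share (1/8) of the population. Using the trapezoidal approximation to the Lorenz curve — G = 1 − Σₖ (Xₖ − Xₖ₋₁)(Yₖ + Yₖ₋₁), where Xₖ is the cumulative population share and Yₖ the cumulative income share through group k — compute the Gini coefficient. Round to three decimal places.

Cumulative income shares Yₖ: 0.0320, 0.0710, 0.1400, 0.2610, 0.3890, 0.5390, 0.7350, 1.0000
Σ (Xₖ−Xₖ₋₁)(Yₖ+Yₖ₋₁) = (1/8)(0.0320+0.0000) + (1/8)(0.0710+0.0320) + (1/8)(0.1400+0.0710) + (1/8)(0.2610+0.1400) + (1/8)(0.3890+0.2610) + (1/8)(0.5390+0.3890) + (1/8)(0.7350+0.5390) + (1/8)(1.0000+0.7350)
  = 0.0040 + 0.0129 + 0.0264 + 0.0501 + 0.0813 + 0.1160 + 0.1593 + 0.2169 = 0.6668
G = 1 − 0.6668 = 0.3332

0.333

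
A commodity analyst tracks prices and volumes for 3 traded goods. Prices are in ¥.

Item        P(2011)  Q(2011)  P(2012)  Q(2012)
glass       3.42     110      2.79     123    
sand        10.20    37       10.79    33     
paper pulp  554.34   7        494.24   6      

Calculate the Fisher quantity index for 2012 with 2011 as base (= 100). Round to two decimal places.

88.04

Laspeyres component (base-period weights):
ΣP(2011)Q(2012) = 3.42×123 + 10.20×33 + 554.34×6 = 420.66 + 336.6 + 3326.04 = 4083.3
ΣP(2011)Q(2011) = 3.42×110 + 10.20×37 + 554.34×7 = 376.2 + 377.4 + 3880.38 = 4633.98
L = 4083.3 / 4633.98 × 100 = 88.1165
Paasche component (current-period weights):
ΣP(2012)Q(2012) = 2.79×123 + 10.79×33 + 494.24×6 = 343.17 + 356.07 + 2965.44 = 3664.68
ΣP(2012)Q(2011) = 2.79×110 + 10.79×37 + 494.24×7 = 306.9 + 399.23 + 3459.68 = 4165.81
P = 3664.68 / 4165.81 × 100 = 87.9704
Fisher = √(L × P) = √(88.1165 × 87.9704) = 88.0434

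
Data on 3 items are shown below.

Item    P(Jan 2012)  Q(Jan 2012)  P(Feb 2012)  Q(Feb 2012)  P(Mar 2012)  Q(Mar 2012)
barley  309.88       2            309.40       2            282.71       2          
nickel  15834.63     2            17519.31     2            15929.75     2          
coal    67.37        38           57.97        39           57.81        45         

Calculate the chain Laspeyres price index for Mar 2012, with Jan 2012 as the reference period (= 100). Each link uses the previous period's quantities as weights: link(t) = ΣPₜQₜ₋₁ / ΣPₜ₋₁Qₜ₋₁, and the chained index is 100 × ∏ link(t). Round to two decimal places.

Link Jan 2012→Feb 2012:
ΣP(Feb 2012)Q(Jan 2012) = 309.40×2 + 17519.31×2 + 57.97×38 = 618.8 + 35038.62 + 2202.86 = 37860.28
ΣP(Jan 2012)Q(Jan 2012) = 309.88×2 + 15834.63×2 + 67.37×38 = 619.76 + 31669.26 + 2560.06 = 34849.08
link = 37860.28/34849.08 = 1.086407
Link Feb 2012→Mar 2012:
ΣP(Mar 2012)Q(Feb 2012) = 282.71×2 + 15929.75×2 + 57.81×39 = 565.42 + 31859.5 + 2254.59 = 34679.51
ΣP(Feb 2012)Q(Feb 2012) = 309.40×2 + 17519.31×2 + 57.97×39 = 618.8 + 35038.62 + 2260.83 = 37918.25
link = 34679.51/37918.25 = 0.914586
Chained index = 100 × 1.086407 × 0.914586 = 99.3613

99.36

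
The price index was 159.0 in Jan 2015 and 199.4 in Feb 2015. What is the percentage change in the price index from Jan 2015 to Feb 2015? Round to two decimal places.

25.41%

Change = (199.4 − 159.0) / 159.0 × 100
       = 40.4 / 159.0 × 100 = 25.4088%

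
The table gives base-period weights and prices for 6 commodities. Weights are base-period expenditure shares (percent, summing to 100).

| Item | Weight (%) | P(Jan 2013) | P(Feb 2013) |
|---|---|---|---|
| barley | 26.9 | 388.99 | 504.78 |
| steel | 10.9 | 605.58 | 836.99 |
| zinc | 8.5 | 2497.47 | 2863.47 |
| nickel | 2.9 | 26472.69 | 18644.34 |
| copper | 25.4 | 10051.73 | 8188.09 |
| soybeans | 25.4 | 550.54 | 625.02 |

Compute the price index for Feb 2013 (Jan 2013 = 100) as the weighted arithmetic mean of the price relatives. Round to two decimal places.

barley: 26.9 × (504.78/388.99) = 26.9 × 1.297668 = 34.9073
steel: 10.9 × (836.99/605.58) = 10.9 × 1.382130 = 15.0652
zinc: 8.5 × (2863.47/2497.47) = 8.5 × 1.146548 = 9.7457
nickel: 2.9 × (18644.34/26472.69) = 2.9 × 0.704286 = 2.0424
copper: 25.4 × (8188.09/10051.73) = 25.4 × 0.814595 = 20.6907
soybeans: 25.4 × (625.02/550.54) = 25.4 × 1.135285 = 28.8362
Index = Σ wᵢ·(p₁ᵢ/p₀ᵢ) = 34.9073 + 15.0652 + 9.7457 + 2.0424 + 20.6907 + 28.8362 = 111.2875

111.29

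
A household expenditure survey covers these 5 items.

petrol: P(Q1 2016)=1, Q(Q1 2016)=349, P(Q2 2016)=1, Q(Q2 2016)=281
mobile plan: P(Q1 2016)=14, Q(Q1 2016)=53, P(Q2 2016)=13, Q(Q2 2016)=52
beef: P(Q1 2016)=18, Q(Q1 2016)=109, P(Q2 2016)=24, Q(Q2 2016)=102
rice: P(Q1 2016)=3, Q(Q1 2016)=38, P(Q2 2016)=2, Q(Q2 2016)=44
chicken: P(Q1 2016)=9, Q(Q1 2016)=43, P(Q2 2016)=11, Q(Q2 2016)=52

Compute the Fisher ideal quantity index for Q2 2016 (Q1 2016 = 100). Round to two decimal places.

Laspeyres component (base-period weights):
ΣP(Q1 2016)Q(Q2 2016) = 1×281 + 14×52 + 18×102 + 3×44 + 9×52 = 281 + 728 + 1836 + 132 + 468 = 3445
ΣP(Q1 2016)Q(Q1 2016) = 1×349 + 14×53 + 18×109 + 3×38 + 9×43 = 349 + 742 + 1962 + 114 + 387 = 3554
L = 3445 / 3554 × 100 = 96.9330
Paasche component (current-period weights):
ΣP(Q2 2016)Q(Q2 2016) = 1×281 + 13×52 + 24×102 + 2×44 + 11×52 = 281 + 676 + 2448 + 88 + 572 = 4065
ΣP(Q2 2016)Q(Q1 2016) = 1×349 + 13×53 + 24×109 + 2×38 + 11×43 = 349 + 689 + 2616 + 76 + 473 = 4203
P = 4065 / 4203 × 100 = 96.7166
Fisher = √(L × P) = √(96.9330 × 96.7166) = 96.8248

96.82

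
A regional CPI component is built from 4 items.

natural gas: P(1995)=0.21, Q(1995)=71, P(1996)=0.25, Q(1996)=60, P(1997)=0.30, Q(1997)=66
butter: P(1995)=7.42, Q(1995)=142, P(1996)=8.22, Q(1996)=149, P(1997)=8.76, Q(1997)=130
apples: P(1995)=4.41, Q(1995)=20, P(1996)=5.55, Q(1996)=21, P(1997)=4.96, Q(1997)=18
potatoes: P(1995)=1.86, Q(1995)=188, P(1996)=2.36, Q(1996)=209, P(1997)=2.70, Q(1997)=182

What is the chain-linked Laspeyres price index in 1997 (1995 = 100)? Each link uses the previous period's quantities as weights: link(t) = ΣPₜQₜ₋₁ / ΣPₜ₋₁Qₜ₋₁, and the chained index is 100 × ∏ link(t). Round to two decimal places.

124.36

Link 1995→1996:
ΣP(1996)Q(1995) = 0.25×71 + 8.22×142 + 5.55×20 + 2.36×188 = 17.75 + 1167.24 + 111 + 443.68 = 1739.67
ΣP(1995)Q(1995) = 0.21×71 + 7.42×142 + 4.41×20 + 1.86×188 = 14.91 + 1053.64 + 88.2 + 349.68 = 1506.43
link = 1739.67/1506.43 = 1.154830
Link 1996→1997:
ΣP(1997)Q(1996) = 0.30×60 + 8.76×149 + 4.96×21 + 2.70×209 = 18 + 1305.24 + 104.16 + 564.3 = 1991.7
ΣP(1996)Q(1996) = 0.25×60 + 8.22×149 + 5.55×21 + 2.36×209 = 15 + 1224.78 + 116.55 + 493.24 = 1849.57
link = 1991.7/1849.57 = 1.076845
Chained index = 100 × 1.154830 × 1.076845 = 124.3572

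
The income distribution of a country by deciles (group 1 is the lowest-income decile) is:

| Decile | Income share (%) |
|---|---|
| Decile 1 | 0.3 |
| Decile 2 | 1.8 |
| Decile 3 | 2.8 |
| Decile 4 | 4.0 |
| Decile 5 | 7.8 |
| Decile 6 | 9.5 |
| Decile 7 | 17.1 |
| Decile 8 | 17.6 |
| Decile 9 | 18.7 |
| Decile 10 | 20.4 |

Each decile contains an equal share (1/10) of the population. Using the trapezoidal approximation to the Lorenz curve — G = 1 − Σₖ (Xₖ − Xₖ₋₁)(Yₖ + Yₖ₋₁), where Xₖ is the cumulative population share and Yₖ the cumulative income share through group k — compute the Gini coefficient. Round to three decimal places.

0.414

Cumulative income shares Yₖ: 0.0030, 0.0210, 0.0490, 0.0890, 0.1670, 0.2620, 0.4330, 0.6090, 0.7960, 1.0000
Σ (Xₖ−Xₖ₋₁)(Yₖ+Yₖ₋₁) = (1/10)(0.0030+0.0000) + (1/10)(0.0210+0.0030) + (1/10)(0.0490+0.0210) + (1/10)(0.0890+0.0490) + (1/10)(0.1670+0.0890) + (1/10)(0.2620+0.1670) + (1/10)(0.4330+0.2620) + (1/10)(0.6090+0.4330) + (1/10)(0.7960+0.6090) + (1/10)(1.0000+0.7960)
  = 0.0003 + 0.0024 + 0.0070 + 0.0138 + 0.0256 + 0.0429 + 0.0695 + 0.1042 + 0.1405 + 0.1796 = 0.5858
G = 1 − 0.5858 = 0.4142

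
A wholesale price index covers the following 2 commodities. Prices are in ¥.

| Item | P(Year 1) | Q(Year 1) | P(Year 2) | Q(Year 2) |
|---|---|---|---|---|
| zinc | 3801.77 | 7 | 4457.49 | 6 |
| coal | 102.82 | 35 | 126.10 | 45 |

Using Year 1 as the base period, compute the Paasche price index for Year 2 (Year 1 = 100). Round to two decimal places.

Paasche price index uses current-period quantities as weights.
ΣP(Year 2)·Q(Year 2) = 4457.49×6 + 126.10×45 = 26744.94 + 5674.5 = 32419.44
ΣP(Year 1)·Q(Year 2) = 3801.77×6 + 102.82×45 = 22810.62 + 4626.9 = 27437.52
Index = 32419.44 / 27437.52 × 100 = 118.1573

118.16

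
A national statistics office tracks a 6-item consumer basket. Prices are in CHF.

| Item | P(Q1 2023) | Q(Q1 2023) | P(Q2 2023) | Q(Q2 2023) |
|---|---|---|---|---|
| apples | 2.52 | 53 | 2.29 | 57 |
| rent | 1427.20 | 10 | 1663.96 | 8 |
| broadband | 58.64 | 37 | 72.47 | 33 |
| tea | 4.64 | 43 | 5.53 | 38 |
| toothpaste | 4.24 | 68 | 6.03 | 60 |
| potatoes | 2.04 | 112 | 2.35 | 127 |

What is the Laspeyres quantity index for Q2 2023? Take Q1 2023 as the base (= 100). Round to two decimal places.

Laspeyres quantity index uses base-period prices as weights.
ΣP(Q1 2023)·Q(Q2 2023) = 2.52×57 + 1427.20×8 + 58.64×33 + 4.64×38 + 4.24×60 + 2.04×127 = 143.64 + 11417.6 + 1935.12 + 176.32 + 254.4 + 259.08 = 14186.16
ΣP(Q1 2023)·Q(Q1 2023) = 2.52×53 + 1427.20×10 + 58.64×37 + 4.64×43 + 4.24×68 + 2.04×112 = 133.56 + 14272 + 2169.68 + 199.52 + 288.32 + 228.48 = 17291.56
Index = 14186.16 / 17291.56 × 100 = 82.0409

82.04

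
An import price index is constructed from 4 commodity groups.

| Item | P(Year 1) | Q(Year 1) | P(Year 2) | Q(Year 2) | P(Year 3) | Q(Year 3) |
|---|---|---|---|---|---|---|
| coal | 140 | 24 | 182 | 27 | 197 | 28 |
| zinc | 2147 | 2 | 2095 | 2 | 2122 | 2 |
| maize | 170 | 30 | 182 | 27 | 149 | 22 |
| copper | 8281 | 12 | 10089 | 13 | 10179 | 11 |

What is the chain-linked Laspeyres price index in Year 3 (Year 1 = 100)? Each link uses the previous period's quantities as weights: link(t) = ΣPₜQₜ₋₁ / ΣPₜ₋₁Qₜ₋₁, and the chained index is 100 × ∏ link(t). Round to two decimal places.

121.09

Link Year 1→Year 2:
ΣP(Year 2)Q(Year 1) = 182×24 + 2095×2 + 182×30 + 10089×12 = 4368 + 4190 + 5460 + 121068 = 135086
ΣP(Year 1)Q(Year 1) = 140×24 + 2147×2 + 170×30 + 8281×12 = 3360 + 4294 + 5100 + 99372 = 112126
link = 135086/112126 = 1.204770
Link Year 2→Year 3:
ΣP(Year 3)Q(Year 2) = 197×27 + 2122×2 + 149×27 + 10179×13 = 5319 + 4244 + 4023 + 132327 = 145913
ΣP(Year 2)Q(Year 2) = 182×27 + 2095×2 + 182×27 + 10089×13 = 4914 + 4190 + 4914 + 131157 = 145175
link = 145913/145175 = 1.005084
Chained index = 100 × 1.204770 × 1.005084 = 121.0894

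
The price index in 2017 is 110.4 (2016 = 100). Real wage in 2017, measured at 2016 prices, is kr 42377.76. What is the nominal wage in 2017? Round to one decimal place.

Nominal = Real × (Index/100) = 42377.76 × (110.4/100)
        = 42377.76 × 1.104 = 46785.0470

46785.0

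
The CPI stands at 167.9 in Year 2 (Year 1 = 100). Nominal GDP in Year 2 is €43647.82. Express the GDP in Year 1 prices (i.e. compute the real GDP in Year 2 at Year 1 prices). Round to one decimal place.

25996.3

Real = Nominal ÷ (Index/100) = 43647.82 ÷ (167.9/100)
     = 43647.82 ÷ 1.679 = 25996.3192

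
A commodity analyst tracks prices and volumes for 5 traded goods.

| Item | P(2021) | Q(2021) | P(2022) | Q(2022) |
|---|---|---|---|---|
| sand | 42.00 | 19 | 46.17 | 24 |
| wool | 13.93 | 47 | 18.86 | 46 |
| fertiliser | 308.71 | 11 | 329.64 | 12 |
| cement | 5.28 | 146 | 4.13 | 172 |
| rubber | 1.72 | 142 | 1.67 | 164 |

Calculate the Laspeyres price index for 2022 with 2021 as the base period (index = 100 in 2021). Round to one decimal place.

Laspeyres price index uses base-period quantities as weights.
ΣP(2022)·Q(2021) = 46.17×19 + 18.86×47 + 329.64×11 + 4.13×146 + 1.67×142 = 877.23 + 886.42 + 3626.04 + 602.98 + 237.14 = 6229.81
ΣP(2021)·Q(2021) = 42.00×19 + 13.93×47 + 308.71×11 + 5.28×146 + 1.72×142 = 798 + 654.71 + 3395.81 + 770.88 + 244.24 = 5863.64
Index = 6229.81 / 5863.64 × 100 = 106.2448

106.2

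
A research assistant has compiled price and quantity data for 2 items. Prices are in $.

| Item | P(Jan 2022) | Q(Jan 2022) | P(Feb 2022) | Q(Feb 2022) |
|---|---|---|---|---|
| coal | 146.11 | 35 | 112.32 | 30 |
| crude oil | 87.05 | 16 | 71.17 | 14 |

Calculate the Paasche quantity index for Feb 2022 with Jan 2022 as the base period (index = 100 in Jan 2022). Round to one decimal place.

86.1

Paasche quantity index uses current-period prices as weights.
ΣP(Feb 2022)·Q(Feb 2022) = 112.32×30 + 71.17×14 = 3369.6 + 996.38 = 4365.98
ΣP(Feb 2022)·Q(Jan 2022) = 112.32×35 + 71.17×16 = 3931.2 + 1138.72 = 5069.92
Index = 4365.98 / 5069.92 × 100 = 86.1154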